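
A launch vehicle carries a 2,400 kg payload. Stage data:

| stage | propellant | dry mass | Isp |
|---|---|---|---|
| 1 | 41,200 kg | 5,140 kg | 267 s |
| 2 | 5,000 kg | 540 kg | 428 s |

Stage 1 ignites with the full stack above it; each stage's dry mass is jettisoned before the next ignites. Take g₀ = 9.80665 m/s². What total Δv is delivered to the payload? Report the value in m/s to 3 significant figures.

Δv ≈ 7900 m/s

Ignition mass of stage 1 = 41,200+5,140 + 5,000+540 + 2,400 = 54,280 kg.
Stage 1: m₀ = 54,280 kg, m_f = 54,280 − 41,200 = 13,080 kg; Δv = 267×9.80665×ln(4.15) = 2618.4×1.4231 ≈ 3726 m/s.
Stage 2: m₀ = 7,940 kg, m_f = 7,940 − 5,000 = 2,940 kg; Δv = 428×9.80665×ln(2.701) = 4197.2×0.9935 ≈ 4170 m/s.
Total Δv = 3726 + 4170 = 7896 m/s.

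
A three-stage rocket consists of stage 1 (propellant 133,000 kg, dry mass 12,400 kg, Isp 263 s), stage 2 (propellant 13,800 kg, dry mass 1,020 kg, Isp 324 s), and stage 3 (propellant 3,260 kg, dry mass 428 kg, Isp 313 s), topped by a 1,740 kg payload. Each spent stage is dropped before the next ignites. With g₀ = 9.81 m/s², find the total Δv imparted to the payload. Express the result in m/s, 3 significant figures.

Δv ≈ 10600 m/s

Ignition mass of stage 1 = 133,000+12,400 + 13,800+1,020 + 3,260+428 + 1,740 = 165,648 kg.
Stage 1: m₀ = 165,648 kg, m_f = 165,648 − 133,000 = 32,648 kg; Δv = 263×9.81×ln(5.074) = 2580.0×1.6241 ≈ 4190 m/s.
Stage 2: m₀ = 20,248 kg, m_f = 20,248 − 13,800 = 6,448 kg; Δv = 324×9.81×ln(3.14) = 3178.4×1.1443 ≈ 3637 m/s.
Stage 3: m₀ = 5,428 kg, m_f = 5,428 − 3,260 = 2,168 kg; Δv = 313×9.81×ln(2.504) = 3070.5×0.9178 ≈ 2818 m/s.
Total Δv = 4190 + 3637 + 2818 = 10645 m/s.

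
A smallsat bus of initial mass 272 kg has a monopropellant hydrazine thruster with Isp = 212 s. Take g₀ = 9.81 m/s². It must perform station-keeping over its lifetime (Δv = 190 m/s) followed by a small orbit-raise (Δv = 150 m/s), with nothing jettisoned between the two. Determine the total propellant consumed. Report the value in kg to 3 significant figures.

v_e = Isp · g₀ = 212 × 9.81 = 2079.7 m/s.
After the first burn: m = 272 × exp(−190/2079.7) = 272 × 0.91269 = 248.252 kg.
After the second burn: m = 248.252 × exp(−150/2079.7) = 248.252 × 0.93041 = 230.976 kg.
Total propellant = m₀ − m_final = 272 − 230.976 = 41.024 kg.

total propellant consumed ≈ 41.0 kg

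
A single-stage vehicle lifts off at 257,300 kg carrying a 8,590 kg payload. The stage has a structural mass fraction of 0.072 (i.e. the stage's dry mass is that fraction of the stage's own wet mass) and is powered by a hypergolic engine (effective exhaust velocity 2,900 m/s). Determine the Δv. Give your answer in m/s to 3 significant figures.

Stage wet mass = m₀ − payload = 257,300 − 8,590 = 248,710 kg.
Stage dry mass = ε × stage wet mass = 0.072 × 248,710 = 17,907.1 kg.
Burnout mass m_f = stage dry + payload = 17,907.1 + 8,590 = 26,497.1 kg.
Δv = v_e · ln(257,300/26,497.1) = 2900.0 × ln(9.71) = 2900.0 × 2.2732 ≈ 6592 m/s.

Δv ≈ 6590 m/s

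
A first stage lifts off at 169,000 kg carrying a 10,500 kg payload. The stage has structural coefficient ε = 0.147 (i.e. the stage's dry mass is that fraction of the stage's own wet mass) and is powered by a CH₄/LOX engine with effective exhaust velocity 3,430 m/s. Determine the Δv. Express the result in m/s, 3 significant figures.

Stage wet mass = m₀ − payload = 169,000 − 10,500 = 158,500 kg.
Stage dry mass = ε × stage wet mass = 0.147 × 158,500 = 23,299.5 kg.
Burnout mass m_f = stage dry + payload = 23,299.5 + 10,500 = 33,799.5 kg.
By the Tsiolkovsky rocket equation, Δv = v_e · ln(169,000/33,799.5) = 3430.0 × ln(5) = 3430.0 × 1.6095 ≈ 5520 m/s.

Δv ≈ 5520 m/s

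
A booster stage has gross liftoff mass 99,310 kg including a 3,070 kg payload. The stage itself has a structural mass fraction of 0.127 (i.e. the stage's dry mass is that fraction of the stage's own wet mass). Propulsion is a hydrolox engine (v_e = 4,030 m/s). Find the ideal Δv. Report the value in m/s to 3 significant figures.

Stage wet mass = m₀ − payload = 99,310 − 3,070 = 96,240 kg.
Stage dry mass = ε × stage wet mass = 0.127 × 96,240 = 12,222.5 kg.
Burnout mass m_f = stage dry + payload = 12,222.5 + 3,070 = 15,292.5 kg.
By the Tsiolkovsky rocket equation, Δv = v_e · ln(99,310/15,292.5) = 4030.0 × ln(6.494) = 4030.0 × 1.8709 ≈ 7540 m/s.

Δv ≈ 7540 m/s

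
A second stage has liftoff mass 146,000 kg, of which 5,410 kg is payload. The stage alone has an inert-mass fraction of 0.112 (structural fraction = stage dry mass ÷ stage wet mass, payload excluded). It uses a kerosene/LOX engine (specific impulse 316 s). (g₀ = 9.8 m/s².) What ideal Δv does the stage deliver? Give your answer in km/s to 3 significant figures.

Stage wet mass = m₀ − payload = 146,000 − 5,410 = 140,590 kg.
Stage dry mass = ε × stage wet mass = 0.112 × 140,590 = 15,746.1 kg.
Burnout mass m_f = stage dry + payload = 15,746.1 + 5,410 = 21,156.1 kg.
v_e = Isp · g₀ = 316 × 9.8 = 3096.8 m/s.
By the Tsiolkovsky rocket equation, Δv = v_e · ln(146,000/21,156.1) = 3096.8 × ln(6.901) = 3096.8 × 1.9317 ≈ 5982 m/s.

Δv ≈ 5.98 km/s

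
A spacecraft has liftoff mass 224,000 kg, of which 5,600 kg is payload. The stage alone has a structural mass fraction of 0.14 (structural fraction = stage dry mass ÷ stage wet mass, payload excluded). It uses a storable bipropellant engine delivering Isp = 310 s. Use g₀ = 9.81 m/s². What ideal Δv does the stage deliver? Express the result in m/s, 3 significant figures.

Δv ≈ 5540 m/s

Stage wet mass = m₀ − payload = 224,000 − 5,600 = 218,400 kg.
Stage dry mass = ε × stage wet mass = 0.14 × 218,400 = 30,576 kg.
Burnout mass m_f = stage dry + payload = 30,576 + 5,600 = 36,176 kg.
v_e = Isp · g₀ = 310 × 9.81 = 3041.1 m/s.
From the ideal rocket equation, Δv = v_e · ln(224,000/36,176) = 3041.1 × ln(6.192) = 3041.1 × 1.8233 ≈ 5545 m/s.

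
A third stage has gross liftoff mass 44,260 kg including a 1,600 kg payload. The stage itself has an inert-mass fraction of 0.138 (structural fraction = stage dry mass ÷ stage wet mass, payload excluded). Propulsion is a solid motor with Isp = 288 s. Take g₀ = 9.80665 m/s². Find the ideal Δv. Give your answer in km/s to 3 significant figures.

Stage wet mass = m₀ − payload = 44,260 − 1,600 = 42,660 kg.
Stage dry mass = ε × stage wet mass = 0.138 × 42,660 = 5,887.08 kg.
Burnout mass m_f = stage dry + payload = 5,887.08 + 1,600 = 7,487.08 kg.
v_e = Isp · g₀ = 288 × 9.80665 = 2824.3 m/s.
Using Δv = v_e ln(m₀/m_f): Δv = v_e · ln(44,260/7,487.08) = 2824.3 × ln(5.912) = 2824.3 × 1.7769 ≈ 5019 m/s.

Δv ≈ 5.02 km/s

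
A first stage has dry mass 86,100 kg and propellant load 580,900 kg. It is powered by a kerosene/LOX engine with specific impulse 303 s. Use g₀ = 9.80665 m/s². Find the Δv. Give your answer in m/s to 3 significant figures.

Δv ≈ 6080 m/s

v_e = Isp · g₀ = 303 × 9.80665 = 2971.4 m/s.
m₀ = m_dry + m_prop = 86,100 + 580,900 = 667,000 kg.
Δv = v_e · ln(m₀/m_f) = 2971.4 × ln(7.747) = 2971.4 × 2.0473 ≈ 6083.3 m/s.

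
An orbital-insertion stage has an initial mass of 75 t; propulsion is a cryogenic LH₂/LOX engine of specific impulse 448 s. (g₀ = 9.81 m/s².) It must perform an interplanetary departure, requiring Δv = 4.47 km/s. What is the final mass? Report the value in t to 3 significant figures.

v_e = Isp · g₀ = 448 × 9.81 = 4394.9 m/s.
Rocket equation: m₀/m_f = exp(Δv / v_e) = exp(4470 / 4394.9) = exp(1.0171) = 2.7651.
m_f = m₀ / 2.7651 = 75 / 2.7651 = 27.1238 t.

final mass ≈ 27.1 t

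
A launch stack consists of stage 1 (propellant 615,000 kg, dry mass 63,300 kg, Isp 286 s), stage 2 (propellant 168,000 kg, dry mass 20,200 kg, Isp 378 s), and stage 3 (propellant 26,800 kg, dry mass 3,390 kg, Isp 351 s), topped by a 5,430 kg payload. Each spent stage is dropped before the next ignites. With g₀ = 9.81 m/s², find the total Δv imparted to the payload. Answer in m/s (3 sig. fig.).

Δv ≈ 13200 m/s

Ignition mass of stage 1 = 615,000+63,300 + 168,000+20,200 + 26,800+3,390 + 5,430 = 902,120 kg.
Stage 1: m₀ = 902,120 kg, m_f = 902,120 − 615,000 = 287,120 kg; Δv = 286×9.81×ln(3.142) = 2805.7×1.1448 ≈ 3212 m/s.
Stage 2: m₀ = 223,820 kg, m_f = 223,820 − 168,000 = 55,820 kg; Δv = 378×9.81×ln(4.01) = 3708.2×1.3887 ≈ 5150 m/s.
Stage 3: m₀ = 35,620 kg, m_f = 35,620 − 26,800 = 8,820 kg; Δv = 351×9.81×ln(4.039) = 3443.3×1.3959 ≈ 4806 m/s.
Total Δv = 3212 + 5150 + 4806 = 13168 m/s.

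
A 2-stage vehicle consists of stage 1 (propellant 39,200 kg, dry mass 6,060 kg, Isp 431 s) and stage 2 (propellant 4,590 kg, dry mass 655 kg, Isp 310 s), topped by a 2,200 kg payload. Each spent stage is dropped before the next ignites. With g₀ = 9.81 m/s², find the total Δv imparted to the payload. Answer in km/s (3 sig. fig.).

Ignition mass of stage 1 = 39,200+6,060 + 4,590+655 + 2,200 = 52,705 kg.
Stage 1: m₀ = 52,705 kg, m_f = 52,705 − 39,200 = 13,505 kg; Δv = 431×9.81×ln(3.903) = 4228.1×1.3617 ≈ 5757 m/s.
Stage 2: m₀ = 7,445 kg, m_f = 7,445 − 4,590 = 2,855 kg; Δv = 310×9.81×ln(2.608) = 3041.1×0.9585 ≈ 2915 m/s.
Total Δv = 5757 + 2915 = 8672 m/s.

Δv ≈ 8.67 km/s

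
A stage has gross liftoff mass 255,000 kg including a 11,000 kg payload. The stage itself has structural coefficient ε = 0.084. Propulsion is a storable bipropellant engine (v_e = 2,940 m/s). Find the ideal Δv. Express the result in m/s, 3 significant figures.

Δv ≈ 6150 m/s

Stage wet mass = m₀ − payload = 255,000 − 11,000 = 244,000 kg.
Stage dry mass = ε × stage wet mass = 0.084 × 244,000 = 20,496 kg.
Burnout mass m_f = stage dry + payload = 20,496 + 11,000 = 31,496 kg.
Rocket equation: Δv = v_e · ln(255,000/31,496) = 2940.0 × ln(8.096) = 2940.0 × 2.0914 ≈ 6149 m/s.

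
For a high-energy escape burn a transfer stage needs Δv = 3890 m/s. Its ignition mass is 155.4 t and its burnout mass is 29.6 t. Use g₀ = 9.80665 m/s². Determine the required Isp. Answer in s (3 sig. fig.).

Isp ≈ 239 s

ln(m₀/m_f) = ln(155400/29600) = ln(5.25) = 1.6582.
By the Tsiolkovsky rocket equation, v_e = Δv / ln(m₀/m_f) = 3890 / 1.6582 = 2345.9 m/s.
Isp = v_e / g₀ = 2345.9 / 9.80665 = 239.2 s.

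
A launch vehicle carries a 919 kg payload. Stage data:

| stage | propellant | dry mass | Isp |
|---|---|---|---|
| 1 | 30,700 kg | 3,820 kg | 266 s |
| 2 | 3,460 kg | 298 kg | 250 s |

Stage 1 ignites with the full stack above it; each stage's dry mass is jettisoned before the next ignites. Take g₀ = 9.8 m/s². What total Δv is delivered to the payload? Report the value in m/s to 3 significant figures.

Δv ≈ 7280 m/s

Ignition mass of stage 1 = 30,700+3,820 + 3,460+298 + 919 = 39,197 kg.
Stage 1: m₀ = 39,197 kg, m_f = 39,197 − 30,700 = 8,497 kg; Δv = 266×9.8×ln(4.613) = 2606.8×1.5289 ≈ 3986 m/s.
Stage 2: m₀ = 4,677 kg, m_f = 4,677 − 3,460 = 1,217 kg; Δv = 250×9.8×ln(3.843) = 2450.0×1.3463 ≈ 3298 m/s.
Total Δv = 3986 + 3298 = 7284 m/s.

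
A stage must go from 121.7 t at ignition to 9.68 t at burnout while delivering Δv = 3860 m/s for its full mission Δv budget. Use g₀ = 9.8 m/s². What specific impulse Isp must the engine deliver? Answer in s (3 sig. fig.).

ln(m₀/m_f) = ln(121700/9680) = ln(12.57) = 2.5315.
By the Tsiolkovsky rocket equation, v_e = Δv / ln(m₀/m_f) = 3860 / 2.5315 = 1524.8 m/s.
Isp = v_e / g₀ = 1524.8 / 9.8 = 155.6 s.

Isp ≈ 156 s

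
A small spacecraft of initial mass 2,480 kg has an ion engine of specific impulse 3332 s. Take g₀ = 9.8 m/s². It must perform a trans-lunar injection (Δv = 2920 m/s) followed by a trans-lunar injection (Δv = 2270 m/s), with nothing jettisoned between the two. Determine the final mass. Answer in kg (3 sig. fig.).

v_e = Isp · g₀ = 3332 × 9.8 = 32653.6 m/s.
After the first burn: m = 2480 × exp(−2920/32653.6) = 2480 × 0.91446 = 2,267.86 kg.
After the second burn: m = 2,267.86 × exp(−2270/32653.6) = 2,267.86 × 0.93284 = 2,115.55 kg.

final mass ≈ 2120 kg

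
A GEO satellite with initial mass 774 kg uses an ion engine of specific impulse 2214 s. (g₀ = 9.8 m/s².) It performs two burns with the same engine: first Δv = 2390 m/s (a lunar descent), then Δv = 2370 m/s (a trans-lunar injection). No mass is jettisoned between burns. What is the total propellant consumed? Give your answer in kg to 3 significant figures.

v_e = Isp · g₀ = 2214 × 9.8 = 21697.2 m/s.
After the first burn: m = 774 × exp(−2390/21697.2) = 774 × 0.89570 = 693.272 kg.
After the second burn: m = 693.272 × exp(−2370/21697.2) = 693.272 × 0.89652 = 621.532 kg.
Total propellant = m₀ − m_final = 774 − 621.532 = 152.468 kg.

total propellant consumed ≈ 152 kg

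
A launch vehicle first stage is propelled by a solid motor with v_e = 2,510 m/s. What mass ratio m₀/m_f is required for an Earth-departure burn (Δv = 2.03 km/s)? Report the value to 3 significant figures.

m₀/m_f = exp(Δv / v_e) = exp(2030 / 2510.0) = exp(0.8088) = 2.2451.

mass ratio ≈ 2.25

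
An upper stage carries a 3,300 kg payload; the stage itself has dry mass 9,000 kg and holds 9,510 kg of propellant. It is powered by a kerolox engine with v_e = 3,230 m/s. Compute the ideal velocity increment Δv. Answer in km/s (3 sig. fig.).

m₀ = payload + dry + propellant = 3,300 + 9,000 + 9,510 = 21,810 kg.
m_f = payload + dry = 3,300 + 9,000 = 12,300 kg.
Rocket equation: Δv = v_e · ln(m₀/m_f) = 3230.0 × ln(1.773) = 3230.0 × 0.5728 ≈ 1850.0 m/s.

Δv ≈ 1.85 km/s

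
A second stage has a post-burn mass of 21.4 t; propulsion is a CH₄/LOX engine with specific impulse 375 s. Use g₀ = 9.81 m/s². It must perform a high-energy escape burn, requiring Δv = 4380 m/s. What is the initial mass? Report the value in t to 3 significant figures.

initial mass ≈ 70.4 t

v_e = Isp · g₀ = 375 × 9.81 = 3678.8 m/s.
m₀/m_f = exp(Δv / v_e) = exp(4380 / 3678.8) = exp(1.1906) = 3.2891.
m₀ = m_f × 3.2891 = 21.4 × 3.2891 = 70.3867 t.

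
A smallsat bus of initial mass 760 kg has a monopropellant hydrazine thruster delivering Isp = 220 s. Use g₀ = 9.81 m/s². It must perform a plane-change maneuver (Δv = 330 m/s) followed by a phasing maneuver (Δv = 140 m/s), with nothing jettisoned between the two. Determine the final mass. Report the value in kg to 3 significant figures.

v_e = Isp · g₀ = 220 × 9.81 = 2158.2 m/s.
After the first burn: m = 760 × exp(−330/2158.2) = 760 × 0.85821 = 652.24 kg.
After the second burn: m = 652.24 × exp(−140/2158.2) = 652.24 × 0.93719 = 611.273 kg.

final mass ≈ 611 kg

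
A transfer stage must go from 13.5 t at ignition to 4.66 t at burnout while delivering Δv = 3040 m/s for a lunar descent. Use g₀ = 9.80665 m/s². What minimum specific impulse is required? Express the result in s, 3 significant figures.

Isp ≈ 291 s

ln(m₀/m_f) = ln(13500/4660) = ln(2.897) = 1.0637.
v_e = Δv / ln(m₀/m_f) = 3040 / 1.0637 = 2858.0 m/s.
Isp = v_e / g₀ = 2858.0 / 9.80665 = 291.4 s.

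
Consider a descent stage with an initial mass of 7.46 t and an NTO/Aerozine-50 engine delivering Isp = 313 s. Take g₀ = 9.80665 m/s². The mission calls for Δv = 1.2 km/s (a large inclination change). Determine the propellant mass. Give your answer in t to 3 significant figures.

propellant mass ≈ 2.41 t

v_e = Isp · g₀ = 313 × 9.80665 = 3069.5 m/s.
Rocket equation: m₀/m_f = exp(Δv / v_e) = exp(1200 / 3069.5) = exp(0.3909) = 1.4784.
m_f = 7.46 / 1.4784 = 5.046 t, so propellant = m₀ − m_f = 7.46 − 5.046 = 2.414 t.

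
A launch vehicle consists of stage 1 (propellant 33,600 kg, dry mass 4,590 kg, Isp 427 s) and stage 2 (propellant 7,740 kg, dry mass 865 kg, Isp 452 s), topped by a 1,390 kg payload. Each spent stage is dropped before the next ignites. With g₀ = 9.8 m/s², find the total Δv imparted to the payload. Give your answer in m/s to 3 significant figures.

Δv ≈ 11600 m/s

Ignition mass of stage 1 = 33,600+4,590 + 7,740+865 + 1,390 = 48,185 kg.
Stage 1: m₀ = 48,185 kg, m_f = 48,185 − 33,600 = 14,585 kg; Δv = 427×9.8×ln(3.304) = 4184.6×1.1951 ≈ 5001 m/s.
Stage 2: m₀ = 9,995 kg, m_f = 9,995 − 7,740 = 2,255 kg; Δv = 452×9.8×ln(4.432) = 4429.6×1.4889 ≈ 6595 m/s.
Total Δv = 5001 + 6595 = 11596 m/s.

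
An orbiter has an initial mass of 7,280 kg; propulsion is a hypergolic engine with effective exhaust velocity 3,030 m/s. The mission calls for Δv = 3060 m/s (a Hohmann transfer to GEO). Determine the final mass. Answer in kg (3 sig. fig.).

m₀/m_f = exp(Δv / v_e) = exp(3060 / 3030.0) = exp(1.0099) = 2.7453.
m_f = m₀ / 2.7453 = 7,280 / 2.7453 = 2,651.8 kg.

final mass ≈ 2650 kg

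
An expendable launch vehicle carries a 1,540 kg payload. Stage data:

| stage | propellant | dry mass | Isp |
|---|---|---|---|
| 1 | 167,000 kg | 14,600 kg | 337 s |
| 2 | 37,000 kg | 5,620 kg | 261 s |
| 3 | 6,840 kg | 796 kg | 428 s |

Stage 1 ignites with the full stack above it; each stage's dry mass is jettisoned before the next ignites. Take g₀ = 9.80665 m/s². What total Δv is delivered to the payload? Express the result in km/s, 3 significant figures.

Ignition mass of stage 1 = 167,000+14,600 + 37,000+5,620 + 6,840+796 + 1,540 = 233,396 kg.
Stage 1: m₀ = 233,396 kg, m_f = 233,396 − 167,000 = 66,396 kg; Δv = 337×9.80665×ln(3.515) = 3304.8×1.2571 ≈ 4155 m/s.
Stage 2: m₀ = 51,796 kg, m_f = 51,796 − 37,000 = 14,796 kg; Δv = 261×9.80665×ln(3.501) = 2559.5×1.2530 ≈ 3207 m/s.
Stage 3: m₀ = 9,176 kg, m_f = 9,176 − 6,840 = 2,336 kg; Δv = 428×9.80665×ln(3.928) = 4197.2×1.3682 ≈ 5742 m/s.
Total Δv = 4155 + 3207 + 5742 = 13104 m/s.

Δv ≈ 13.1 km/s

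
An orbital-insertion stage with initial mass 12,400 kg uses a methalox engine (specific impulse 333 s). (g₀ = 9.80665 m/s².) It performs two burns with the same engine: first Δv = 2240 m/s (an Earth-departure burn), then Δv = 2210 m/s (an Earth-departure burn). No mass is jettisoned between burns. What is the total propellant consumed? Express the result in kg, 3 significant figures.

v_e = Isp · g₀ = 333 × 9.80665 = 3265.6 m/s.
After the first burn: m = 12400 × exp(−2240/3265.6) = 12400 × 0.50362 = 6,244.89 kg.
After the second burn: m = 6,244.89 × exp(−2210/3265.6) = 6,244.89 × 0.50827 = 3,174.09 kg.
Total propellant = m₀ − m_final = 12400 − 3,174.09 = 9,225.91 kg.

total propellant consumed ≈ 9230 kg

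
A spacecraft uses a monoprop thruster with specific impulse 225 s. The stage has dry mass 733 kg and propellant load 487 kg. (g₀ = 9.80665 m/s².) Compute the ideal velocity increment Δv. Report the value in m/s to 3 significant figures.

v_e = Isp · g₀ = 225 × 9.80665 = 2206.5 m/s.
m₀ = m_dry + m_prop = 733 + 487 = 1,220 kg.
Δv = v_e · ln(m₀/m_f) = 2206.5 × ln(1.664) = 2206.5 × 0.5095 ≈ 1124.1 m/s.

Δv ≈ 1120 m/s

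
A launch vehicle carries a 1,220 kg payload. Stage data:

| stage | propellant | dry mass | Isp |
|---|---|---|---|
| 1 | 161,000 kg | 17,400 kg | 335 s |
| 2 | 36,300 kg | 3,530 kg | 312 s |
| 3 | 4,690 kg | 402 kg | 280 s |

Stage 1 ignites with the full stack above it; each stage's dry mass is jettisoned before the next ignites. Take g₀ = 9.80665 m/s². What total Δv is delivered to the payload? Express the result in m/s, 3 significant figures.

Δv ≈ 12600 m/s

Ignition mass of stage 1 = 161,000+17,400 + 36,300+3,530 + 4,690+402 + 1,220 = 224,542 kg.
Stage 1: m₀ = 224,542 kg, m_f = 224,542 − 161,000 = 63,542 kg; Δv = 335×9.80665×ln(3.534) = 3285.2×1.2624 ≈ 4147 m/s.
Stage 2: m₀ = 46,142 kg, m_f = 46,142 − 36,300 = 9,842 kg; Δv = 312×9.80665×ln(4.688) = 3059.7×1.5451 ≈ 4727 m/s.
Stage 3: m₀ = 6,312 kg, m_f = 6,312 − 4,690 = 1,622 kg; Δv = 280×9.80665×ln(3.891) = 2745.9×1.3588 ≈ 3731 m/s.
Total Δv = 4147 + 4727 + 3731 = 12605 m/s.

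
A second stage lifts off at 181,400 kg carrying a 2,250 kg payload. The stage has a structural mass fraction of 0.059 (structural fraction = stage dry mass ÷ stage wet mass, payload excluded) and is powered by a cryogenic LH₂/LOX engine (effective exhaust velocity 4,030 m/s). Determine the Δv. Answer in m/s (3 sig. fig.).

Stage wet mass = m₀ − payload = 181,400 − 2,250 = 179,150 kg.
Stage dry mass = ε × stage wet mass = 0.059 × 179,150 = 10,569.9 kg.
Burnout mass m_f = stage dry + payload = 10,569.9 + 2,250 = 12,819.9 kg.
Δv = v_e · ln(181,400/12,819.9) = 4030.0 × ln(14.15) = 4030.0 × 2.6497 ≈ 10678 m/s.

Δv ≈ 10700 m/s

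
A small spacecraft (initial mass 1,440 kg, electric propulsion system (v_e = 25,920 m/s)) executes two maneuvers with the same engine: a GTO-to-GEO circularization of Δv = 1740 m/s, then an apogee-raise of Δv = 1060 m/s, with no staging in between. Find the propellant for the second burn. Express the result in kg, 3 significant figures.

propellant for the second burn ≈ 54.0 kg

After the first burn: m = 1440 × exp(−1740/25920.0) = 1440 × 0.93507 = 1,346.5 kg.
After the second burn: m = 1,346.5 × exp(−1060/25920.0) = 1,346.5 × 0.95993 = 1,292.55 kg.
Second-burn propellant = 1,346.5 − 1,292.55 = 53.95 kg.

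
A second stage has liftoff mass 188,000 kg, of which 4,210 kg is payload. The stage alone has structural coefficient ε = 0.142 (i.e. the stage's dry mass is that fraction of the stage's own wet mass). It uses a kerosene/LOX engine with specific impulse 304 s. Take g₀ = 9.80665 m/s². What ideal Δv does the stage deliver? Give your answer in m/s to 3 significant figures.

Δv ≈ 5440 m/s

Stage wet mass = m₀ − payload = 188,000 − 4,210 = 183,790 kg.
Stage dry mass = ε × stage wet mass = 0.142 × 183,790 = 26,098.2 kg.
Burnout mass m_f = stage dry + payload = 26,098.2 + 4,210 = 30,308.2 kg.
v_e = Isp · g₀ = 304 × 9.80665 = 2981.2 m/s.
From the ideal rocket equation, Δv = v_e · ln(188,000/30,308.2) = 2981.2 × ln(6.203) = 2981.2 × 1.8250 ≈ 5441 m/s.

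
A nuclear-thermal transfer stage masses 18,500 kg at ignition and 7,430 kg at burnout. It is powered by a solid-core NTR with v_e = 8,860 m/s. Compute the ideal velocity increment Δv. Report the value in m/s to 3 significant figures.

Δv ≈ 8080 m/s

From the ideal rocket equation, Δv = v_e · ln(m₀/m_f) = 8860.0 × ln(2.49) = 8860.0 × 0.9122 ≈ 8082.5 m/s.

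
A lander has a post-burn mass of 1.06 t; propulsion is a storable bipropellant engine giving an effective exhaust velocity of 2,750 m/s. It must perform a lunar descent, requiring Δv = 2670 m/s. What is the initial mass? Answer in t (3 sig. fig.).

initial mass ≈ 2.80 t

m₀/m_f = exp(Δv / v_e) = exp(2670 / 2750.0) = exp(0.9709) = 2.6403.
m₀ = m_f × 2.6403 = 1.06 × 2.6403 = 2.79872 t.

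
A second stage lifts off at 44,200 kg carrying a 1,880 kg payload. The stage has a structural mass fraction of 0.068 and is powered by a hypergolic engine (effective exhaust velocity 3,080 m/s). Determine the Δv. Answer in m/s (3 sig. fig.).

Δv ≈ 6870 m/s

Stage wet mass = m₀ − payload = 44,200 − 1,880 = 42,320 kg.
Stage dry mass = ε × stage wet mass = 0.068 × 42,320 = 2,877.76 kg.
Burnout mass m_f = stage dry + payload = 2,877.76 + 1,880 = 4,757.76 kg.
By the Tsiolkovsky rocket equation, Δv = v_e · ln(44,200/4,757.76) = 3080.0 × ln(9.29) = 3080.0 × 2.2289 ≈ 6865 m/s.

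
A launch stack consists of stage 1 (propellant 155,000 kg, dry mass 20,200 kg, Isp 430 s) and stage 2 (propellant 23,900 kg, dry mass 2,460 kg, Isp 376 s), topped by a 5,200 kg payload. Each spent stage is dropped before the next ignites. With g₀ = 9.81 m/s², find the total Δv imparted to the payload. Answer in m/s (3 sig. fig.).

Δv ≈ 11100 m/s

Ignition mass of stage 1 = 155,000+20,200 + 23,900+2,460 + 5,200 = 206,760 kg.
Stage 1: m₀ = 206,760 kg, m_f = 206,760 − 155,000 = 51,760 kg; Δv = 430×9.81×ln(3.995) = 4218.3×1.3849 ≈ 5842 m/s.
Stage 2: m₀ = 31,560 kg, m_f = 31,560 − 23,900 = 7,660 kg; Δv = 376×9.81×ln(4.12) = 3688.6×1.4159 ≈ 5223 m/s.
Total Δv = 5842 + 5223 = 11065 m/s.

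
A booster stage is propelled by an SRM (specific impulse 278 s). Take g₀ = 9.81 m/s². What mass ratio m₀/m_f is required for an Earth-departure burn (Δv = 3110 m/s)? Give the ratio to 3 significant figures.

v_e = Isp · g₀ = 278 × 9.81 = 2727.2 m/s.
m₀/m_f = exp(Δv / v_e) = exp(3110 / 2727.2) = exp(1.1404) = 3.1279.

mass ratio ≈ 3.13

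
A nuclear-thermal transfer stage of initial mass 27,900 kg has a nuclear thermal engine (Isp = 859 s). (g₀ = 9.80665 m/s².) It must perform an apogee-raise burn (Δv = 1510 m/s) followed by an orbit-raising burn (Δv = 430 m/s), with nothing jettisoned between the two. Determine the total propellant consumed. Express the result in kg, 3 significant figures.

v_e = Isp · g₀ = 859 × 9.80665 = 8423.9 m/s.
After the first burn: m = 27900 × exp(−1510/8423.9) = 27900 × 0.83590 = 23,321.6 kg.
After the second burn: m = 23,321.6 × exp(−430/8423.9) = 23,321.6 × 0.95024 = 22,161.1 kg.
Total propellant = m₀ − m_final = 27900 − 22,161.1 = 5,738.9 kg.

total propellant consumed ≈ 5740 kg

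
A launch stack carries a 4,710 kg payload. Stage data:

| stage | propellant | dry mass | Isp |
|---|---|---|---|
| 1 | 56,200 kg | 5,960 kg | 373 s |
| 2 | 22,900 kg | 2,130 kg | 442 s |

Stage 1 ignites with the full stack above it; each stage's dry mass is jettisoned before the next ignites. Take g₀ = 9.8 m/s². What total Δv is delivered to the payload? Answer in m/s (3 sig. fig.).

Ignition mass of stage 1 = 56,200+5,960 + 22,900+2,130 + 4,710 = 91,900 kg.
Stage 1: m₀ = 91,900 kg, m_f = 91,900 − 56,200 = 35,700 kg; Δv = 373×9.8×ln(2.574) = 3655.4×0.9456 ≈ 3456 m/s.
Stage 2: m₀ = 29,740 kg, m_f = 29,740 − 22,900 = 6,840 kg; Δv = 442×9.8×ln(4.348) = 4331.6×1.4697 ≈ 6366 m/s.
Total Δv = 3456 + 6366 = 9822 m/s.

Δv ≈ 9820 m/s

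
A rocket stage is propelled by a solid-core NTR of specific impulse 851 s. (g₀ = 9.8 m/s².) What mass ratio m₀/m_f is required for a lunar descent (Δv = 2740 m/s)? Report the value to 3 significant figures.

mass ratio ≈ 1.39

v_e = Isp · g₀ = 851 × 9.8 = 8339.8 m/s.
m₀/m_f = exp(Δv / v_e) = exp(2740 / 8339.8) = exp(0.3285) = 1.3889.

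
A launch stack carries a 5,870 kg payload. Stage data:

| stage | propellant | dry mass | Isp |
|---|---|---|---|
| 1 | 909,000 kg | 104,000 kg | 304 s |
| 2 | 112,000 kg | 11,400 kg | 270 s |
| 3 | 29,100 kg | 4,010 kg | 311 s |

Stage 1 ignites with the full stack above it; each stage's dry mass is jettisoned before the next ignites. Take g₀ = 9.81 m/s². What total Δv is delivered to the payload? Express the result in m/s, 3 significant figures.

Ignition mass of stage 1 = 909,000+104,000 + 112,000+11,400 + 29,100+4,010 + 5,870 = 1,175,380 kg.
Stage 1: m₀ = 1,175,380 kg, m_f = 1,175,380 − 909,000 = 266,380 kg; Δv = 304×9.81×ln(4.412) = 2982.2×1.4844 ≈ 4427 m/s.
Stage 2: m₀ = 162,380 kg, m_f = 162,380 − 112,000 = 50,380 kg; Δv = 270×9.81×ln(3.223) = 2648.7×1.1703 ≈ 3100 m/s.
Stage 3: m₀ = 38,980 kg, m_f = 38,980 − 29,100 = 9,880 kg; Δv = 311×9.81×ln(3.945) = 3050.9×1.3725 ≈ 4187 m/s.
Total Δv = 4427 + 3100 + 4187 = 11714 m/s.

Δv ≈ 11700 m/s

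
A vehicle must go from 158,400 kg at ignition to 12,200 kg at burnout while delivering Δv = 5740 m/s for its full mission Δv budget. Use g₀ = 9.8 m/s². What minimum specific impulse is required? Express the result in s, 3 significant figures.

Isp ≈ 228 s

ln(m₀/m_f) = ln(158400/12200) = ln(12.98) = 2.5637.
Rocket equation: v_e = Δv / ln(m₀/m_f) = 5740 / 2.5637 = 2239.0 m/s.
Isp = v_e / g₀ = 2239.0 / 9.8 = 228.5 s.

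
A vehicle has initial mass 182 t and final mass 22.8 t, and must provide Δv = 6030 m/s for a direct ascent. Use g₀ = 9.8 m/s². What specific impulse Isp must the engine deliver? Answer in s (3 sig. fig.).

ln(m₀/m_f) = ln(182000/22800) = ln(7.982) = 2.0772.
Rocket equation: v_e = Δv / ln(m₀/m_f) = 6030 / 2.0772 = 2902.9 m/s.
Isp = v_e / g₀ = 2902.9 / 9.8 = 296.2 s.

Isp ≈ 296 s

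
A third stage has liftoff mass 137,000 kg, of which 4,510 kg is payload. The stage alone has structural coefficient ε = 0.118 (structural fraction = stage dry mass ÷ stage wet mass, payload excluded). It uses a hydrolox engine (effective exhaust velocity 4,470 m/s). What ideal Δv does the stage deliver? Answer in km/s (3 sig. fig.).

Stage wet mass = m₀ − payload = 137,000 − 4,510 = 132,490 kg.
Stage dry mass = ε × stage wet mass = 0.118 × 132,490 = 15,633.8 kg.
Burnout mass m_f = stage dry + payload = 15,633.8 + 4,510 = 20,143.8 kg.
By the Tsiolkovsky rocket equation, Δv = v_e · ln(137,000/20,143.8) = 4470.0 × ln(6.801) = 4470.0 × 1.9171 ≈ 8569 m/s.

Δv ≈ 8.57 km/s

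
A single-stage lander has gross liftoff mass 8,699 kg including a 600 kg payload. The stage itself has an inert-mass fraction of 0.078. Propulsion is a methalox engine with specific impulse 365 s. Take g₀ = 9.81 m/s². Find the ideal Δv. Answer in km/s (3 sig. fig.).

Δv ≈ 7.00 km/s

Stage wet mass = m₀ − payload = 8,699 − 600 = 8,099 kg.
Stage dry mass = ε × stage wet mass = 0.078 × 8,099 = 631.722 kg.
Burnout mass m_f = stage dry + payload = 631.722 + 600 = 1,231.722 kg.
v_e = Isp · g₀ = 365 × 9.81 = 3580.7 m/s.
By the Tsiolkovsky rocket equation, Δv = v_e · ln(8,699/1,231.722) = 3580.7 × ln(7.062) = 3580.7 × 1.9548 ≈ 6999 m/s.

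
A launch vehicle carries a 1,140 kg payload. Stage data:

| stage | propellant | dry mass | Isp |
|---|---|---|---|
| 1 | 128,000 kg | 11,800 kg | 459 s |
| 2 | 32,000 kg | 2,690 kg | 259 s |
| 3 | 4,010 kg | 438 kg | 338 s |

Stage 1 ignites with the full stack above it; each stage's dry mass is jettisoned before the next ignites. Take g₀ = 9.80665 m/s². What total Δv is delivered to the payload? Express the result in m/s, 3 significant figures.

Δv ≈ 13800 m/s

Ignition mass of stage 1 = 128,000+11,800 + 32,000+2,690 + 4,010+438 + 1,140 = 180,078 kg.
Stage 1: m₀ = 180,078 kg, m_f = 180,078 − 128,000 = 52,078 kg; Δv = 459×9.80665×ln(3.458) = 4501.3×1.2406 ≈ 5584 m/s.
Stage 2: m₀ = 40,278 kg, m_f = 40,278 − 32,000 = 8,278 kg; Δv = 259×9.80665×ln(4.866) = 2539.9×1.5822 ≈ 4019 m/s.
Stage 3: m₀ = 5,588 kg, m_f = 5,588 − 4,010 = 1,578 kg; Δv = 338×9.80665×ln(3.541) = 3314.6×1.2645 ≈ 4191 m/s.
Total Δv = 5584 + 4019 + 4191 = 13794 m/s.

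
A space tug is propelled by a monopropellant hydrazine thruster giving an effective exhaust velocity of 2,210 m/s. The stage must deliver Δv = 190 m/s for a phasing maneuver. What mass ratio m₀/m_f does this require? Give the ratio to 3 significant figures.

mass ratio ≈ 1.09

From the ideal rocket equation, m₀/m_f = exp(Δv / v_e) = exp(190 / 2210.0) = exp(0.0860) = 1.0898.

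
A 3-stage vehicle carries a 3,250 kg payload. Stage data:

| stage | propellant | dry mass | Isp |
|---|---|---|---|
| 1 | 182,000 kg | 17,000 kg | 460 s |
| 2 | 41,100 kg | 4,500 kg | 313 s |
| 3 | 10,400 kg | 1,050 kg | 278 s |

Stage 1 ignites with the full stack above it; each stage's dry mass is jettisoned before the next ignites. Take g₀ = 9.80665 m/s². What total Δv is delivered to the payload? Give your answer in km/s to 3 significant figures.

Ignition mass of stage 1 = 182,000+17,000 + 41,100+4,500 + 10,400+1,050 + 3,250 = 259,300 kg.
Stage 1: m₀ = 259,300 kg, m_f = 259,300 − 182,000 = 77,300 kg; Δv = 460×9.80665×ln(3.354) = 4511.1×1.2103 ≈ 5460 m/s.
Stage 2: m₀ = 60,300 kg, m_f = 60,300 − 41,100 = 19,200 kg; Δv = 313×9.80665×ln(3.141) = 3069.5×1.1444 ≈ 3513 m/s.
Stage 3: m₀ = 14,700 kg, m_f = 14,700 − 10,400 = 4,300 kg; Δv = 278×9.80665×ln(3.419) = 2726.2×1.2292 ≈ 3351 m/s.
Total Δv = 5460 + 3513 + 3351 = 12324 m/s.

Δv ≈ 12.3 km/s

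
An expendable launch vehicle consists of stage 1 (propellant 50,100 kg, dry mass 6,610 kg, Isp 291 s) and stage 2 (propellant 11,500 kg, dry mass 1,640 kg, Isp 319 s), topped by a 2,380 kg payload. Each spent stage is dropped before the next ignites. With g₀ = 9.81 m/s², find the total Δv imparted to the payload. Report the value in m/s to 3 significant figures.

Ignition mass of stage 1 = 50,100+6,610 + 11,500+1,640 + 2,380 = 72,230 kg.
Stage 1: m₀ = 72,230 kg, m_f = 72,230 − 50,100 = 22,130 kg; Δv = 291×9.81×ln(3.264) = 2854.7×1.1829 ≈ 3377 m/s.
Stage 2: m₀ = 15,520 kg, m_f = 15,520 − 11,500 = 4,020 kg; Δv = 319×9.81×ln(3.861) = 3129.4×1.3508 ≈ 4227 m/s.
Total Δv = 3377 + 4227 = 7604 m/s.

Δv ≈ 7600 m/s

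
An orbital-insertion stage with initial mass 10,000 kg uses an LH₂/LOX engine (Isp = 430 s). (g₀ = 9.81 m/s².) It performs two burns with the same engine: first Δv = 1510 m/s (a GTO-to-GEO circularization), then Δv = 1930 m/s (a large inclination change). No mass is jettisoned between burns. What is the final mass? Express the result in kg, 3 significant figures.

v_e = Isp · g₀ = 430 × 9.81 = 4218.3 m/s.
After the first burn: m = 10000 × exp(−1510/4218.3) = 10000 × 0.69910 = 6,991 kg.
After the second burn: m = 6,991 × exp(−1930/4218.3) = 6,991 × 0.63284 = 4,424.18 kg.

final mass ≈ 4420 kg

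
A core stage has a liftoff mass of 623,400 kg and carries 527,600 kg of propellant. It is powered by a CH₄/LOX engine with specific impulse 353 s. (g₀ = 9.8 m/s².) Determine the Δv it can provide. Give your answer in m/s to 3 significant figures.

Δv ≈ 6480 m/s

v_e = Isp · g₀ = 353 × 9.8 = 3459.4 m/s.
m_f = m₀ − m_prop = 623,400 − 527,600 = 95,800 kg.
Using Δv = v_e ln(m₀/m_f): Δv = v_e · ln(m₀/m_f) = 3459.4 × ln(6.507) = 3459.4 × 1.8729 ≈ 6479.2 m/s.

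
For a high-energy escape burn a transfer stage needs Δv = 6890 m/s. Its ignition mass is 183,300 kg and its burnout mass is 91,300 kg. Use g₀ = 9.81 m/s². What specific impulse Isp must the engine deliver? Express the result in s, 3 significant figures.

ln(m₀/m_f) = ln(183300/91300) = ln(2.008) = 0.6970.
v_e = Δv / ln(m₀/m_f) = 6890 / 0.6970 = 9885.6 m/s.
Isp = v_e / g₀ = 9885.6 / 9.81 = 1007.7 s.

Isp ≈ 1010 s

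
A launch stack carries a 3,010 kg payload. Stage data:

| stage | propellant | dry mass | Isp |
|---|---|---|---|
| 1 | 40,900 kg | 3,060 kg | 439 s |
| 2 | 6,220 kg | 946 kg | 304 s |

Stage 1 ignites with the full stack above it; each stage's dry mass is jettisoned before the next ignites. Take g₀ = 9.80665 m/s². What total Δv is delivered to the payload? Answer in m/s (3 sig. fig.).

Ignition mass of stage 1 = 40,900+3,060 + 6,220+946 + 3,010 = 54,136 kg.
Stage 1: m₀ = 54,136 kg, m_f = 54,136 − 40,900 = 13,236 kg; Δv = 439×9.80665×ln(4.09) = 4305.1×1.4086 ≈ 6064 m/s.
Stage 2: m₀ = 10,176 kg, m_f = 10,176 − 6,220 = 3,956 kg; Δv = 304×9.80665×ln(2.572) = 2981.2×0.9448 ≈ 2817 m/s.
Total Δv = 6064 + 2817 = 8881 m/s.

Δv ≈ 8880 m/s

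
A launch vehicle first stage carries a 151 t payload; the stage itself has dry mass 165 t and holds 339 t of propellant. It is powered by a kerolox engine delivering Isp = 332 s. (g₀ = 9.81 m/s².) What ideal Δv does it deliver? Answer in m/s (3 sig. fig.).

Δv ≈ 2370 m/s

v_e = Isp · g₀ = 332 × 9.81 = 3256.9 m/s.
m₀ = payload + dry + propellant = 151 + 165 + 339 = 655 t.
m_f = payload + dry = 151 + 165 = 316 t.
Δv = v_e · ln(m₀/m_f) = 3256.9 × ln(2.073) = 3256.9 × 0.7289 ≈ 2373.9 m/s.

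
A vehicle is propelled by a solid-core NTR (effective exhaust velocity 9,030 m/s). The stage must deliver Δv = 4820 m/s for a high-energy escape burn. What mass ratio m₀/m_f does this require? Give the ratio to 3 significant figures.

mass ratio ≈ 1.71

Rocket equation: m₀/m_f = exp(Δv / v_e) = exp(4820 / 9030.0) = exp(0.5338) = 1.7054.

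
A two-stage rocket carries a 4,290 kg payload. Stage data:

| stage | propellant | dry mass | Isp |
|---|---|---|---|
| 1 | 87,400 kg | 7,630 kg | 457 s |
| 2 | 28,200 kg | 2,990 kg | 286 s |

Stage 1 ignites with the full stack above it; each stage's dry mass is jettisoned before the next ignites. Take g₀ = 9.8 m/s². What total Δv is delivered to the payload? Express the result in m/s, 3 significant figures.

Δv ≈ 9400 m/s

Ignition mass of stage 1 = 87,400+7,630 + 28,200+2,990 + 4,290 = 130,510 kg.
Stage 1: m₀ = 130,510 kg, m_f = 130,510 − 87,400 = 43,110 kg; Δv = 457×9.8×ln(3.027) = 4478.6×1.1077 ≈ 4961 m/s.
Stage 2: m₀ = 35,480 kg, m_f = 35,480 − 28,200 = 7,280 kg; Δv = 286×9.8×ln(4.874) = 2802.8×1.5838 ≈ 4439 m/s.
Total Δv = 4961 + 4439 = 9400 m/s.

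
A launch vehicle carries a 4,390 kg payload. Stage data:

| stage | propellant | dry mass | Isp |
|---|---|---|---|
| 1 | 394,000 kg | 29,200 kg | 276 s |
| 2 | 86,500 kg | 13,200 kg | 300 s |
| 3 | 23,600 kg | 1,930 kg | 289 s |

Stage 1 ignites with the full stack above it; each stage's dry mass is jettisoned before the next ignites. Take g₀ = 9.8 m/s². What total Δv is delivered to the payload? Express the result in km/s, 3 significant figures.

Δv ≈ 11.0 km/s

Ignition mass of stage 1 = 394,000+29,200 + 86,500+13,200 + 23,600+1,930 + 4,390 = 552,820 kg.
Stage 1: m₀ = 552,820 kg, m_f = 552,820 − 394,000 = 158,820 kg; Δv = 276×9.8×ln(3.481) = 2704.8×1.2473 ≈ 3374 m/s.
Stage 2: m₀ = 129,620 kg, m_f = 129,620 − 86,500 = 43,120 kg; Δv = 300×9.8×ln(3.006) = 2940.0×1.1006 ≈ 3236 m/s.
Stage 3: m₀ = 29,920 kg, m_f = 29,920 − 23,600 = 6,320 kg; Δv = 289×9.8×ln(4.734) = 2832.2×1.5548 ≈ 4404 m/s.
Total Δv = 3374 + 3236 + 4404 = 11014 m/s.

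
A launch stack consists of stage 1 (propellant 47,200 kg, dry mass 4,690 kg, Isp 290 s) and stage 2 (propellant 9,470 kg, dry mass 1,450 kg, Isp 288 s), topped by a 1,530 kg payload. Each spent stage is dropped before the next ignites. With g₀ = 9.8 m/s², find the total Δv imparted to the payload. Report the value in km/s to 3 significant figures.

Δv ≈ 7.79 km/s

Ignition mass of stage 1 = 47,200+4,690 + 9,470+1,450 + 1,530 = 64,340 kg.
Stage 1: m₀ = 64,340 kg, m_f = 64,340 − 47,200 = 17,140 kg; Δv = 290×9.8×ln(3.754) = 2842.0×1.3228 ≈ 3759 m/s.
Stage 2: m₀ = 12,450 kg, m_f = 12,450 − 9,470 = 2,980 kg; Δv = 288×9.8×ln(4.178) = 2822.4×1.4298 ≈ 4035 m/s.
Total Δv = 3759 + 4035 = 7794 m/s.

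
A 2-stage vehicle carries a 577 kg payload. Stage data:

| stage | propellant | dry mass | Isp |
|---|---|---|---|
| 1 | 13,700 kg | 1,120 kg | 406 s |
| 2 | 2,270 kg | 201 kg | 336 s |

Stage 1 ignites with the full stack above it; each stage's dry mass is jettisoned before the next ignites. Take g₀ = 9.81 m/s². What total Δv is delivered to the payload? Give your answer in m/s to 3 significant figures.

Δv ≈ 10300 m/s

Ignition mass of stage 1 = 13,700+1,120 + 2,270+201 + 577 = 17,868 kg.
Stage 1: m₀ = 17,868 kg, m_f = 17,868 − 13,700 = 4,168 kg; Δv = 406×9.81×ln(4.287) = 3982.9×1.4556 ≈ 5797 m/s.
Stage 2: m₀ = 3,048 kg, m_f = 3,048 − 2,270 = 778 kg; Δv = 336×9.81×ln(3.918) = 3296.2×1.3655 ≈ 4501 m/s.
Total Δv = 5797 + 4501 = 10298 m/s.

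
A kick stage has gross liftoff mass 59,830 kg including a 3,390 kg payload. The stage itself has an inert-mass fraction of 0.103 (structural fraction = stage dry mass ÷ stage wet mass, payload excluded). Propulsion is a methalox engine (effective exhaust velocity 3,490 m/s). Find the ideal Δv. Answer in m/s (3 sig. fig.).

Δv ≈ 6530 m/s

Stage wet mass = m₀ − payload = 59,830 − 3,390 = 56,440 kg.
Stage dry mass = ε × stage wet mass = 0.103 × 56,440 = 5,813.32 kg.
Burnout mass m_f = stage dry + payload = 5,813.32 + 3,390 = 9,203.32 kg.
By the Tsiolkovsky rocket equation, Δv = v_e · ln(59,830/9,203.32) = 3490.0 × ln(6.501) = 3490.0 × 1.8719 ≈ 6533 m/s.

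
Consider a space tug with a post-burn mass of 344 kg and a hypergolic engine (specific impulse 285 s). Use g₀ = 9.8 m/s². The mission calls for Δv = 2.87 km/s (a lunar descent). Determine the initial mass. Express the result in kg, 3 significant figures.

initial mass ≈ 961 kg

v_e = Isp · g₀ = 285 × 9.8 = 2793.0 m/s.
Rocket equation: m₀/m_f = exp(Δv / v_e) = exp(2870 / 2793.0) = exp(1.0276) = 2.7943.
m₀ = m_f × 2.7943 = 344 × 2.7943 = 961.239 kg.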